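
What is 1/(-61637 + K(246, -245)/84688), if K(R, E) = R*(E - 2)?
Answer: -42344/2609987509 ≈ -1.6224e-5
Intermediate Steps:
K(R, E) = R*(-2 + E)
1/(-61637 + K(246, -245)/84688) = 1/(-61637 + (246*(-2 - 245))/84688) = 1/(-61637 + (246*(-247))*(1/84688)) = 1/(-61637 - 60762*1/84688) = 1/(-61637 - 30381/42344) = 1/(-2609987509/42344) = -42344/2609987509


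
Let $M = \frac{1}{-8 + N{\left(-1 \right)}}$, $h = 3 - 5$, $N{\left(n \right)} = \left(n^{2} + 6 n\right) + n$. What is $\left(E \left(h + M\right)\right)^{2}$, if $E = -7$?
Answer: $\frac{841}{4} \approx 210.25$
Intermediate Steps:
$N{\left(n \right)} = n^{2} + 7 n$
$h = -2$
$M = - \frac{1}{14}$ ($M = \frac{1}{-8 - \left(7 - 1\right)} = \frac{1}{-8 - 6} = \frac{1}{-14} = - \frac{1}{14} \approx -0.071429$)
$\left(E \left(h + M\right)\right)^{2} = \left(- 7 \left(-2 - \frac{1}{14}\right)\right)^{2} = \left(\left(-7\right) \left(- \frac{29}{14}\right)\right)^{2} = \left(\frac{29}{2}\right)^{2} = \frac{841}{4}$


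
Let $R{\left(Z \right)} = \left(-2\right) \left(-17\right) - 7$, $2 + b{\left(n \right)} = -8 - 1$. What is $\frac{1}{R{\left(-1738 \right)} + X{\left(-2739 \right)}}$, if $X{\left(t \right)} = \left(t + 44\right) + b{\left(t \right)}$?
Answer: $- \frac{1}{2679} \approx -0.00037327$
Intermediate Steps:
$b{\left(n \right)} = -11$ ($b{\left(n \right)} = -2 - 9 = -11$)
$R{\left(Z \right)} = 27$ ($R{\left(Z \right)} = 34 - 7 = 27$)
$X{\left(t \right)} = 33 + t$ ($X{\left(t \right)} = \left(t + 44\right) - 11 = \left(44 + t\right) - 11 = 33 + t$)
$\frac{1}{R{\left(-1738 \right)} + X{\left(-2739 \right)}} = \frac{1}{27 + \left(33 - 2739\right)} = \frac{1}{27 - 2706} = \frac{1}{-2679} = - \frac{1}{2679}$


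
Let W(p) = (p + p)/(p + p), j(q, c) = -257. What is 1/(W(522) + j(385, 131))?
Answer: -1/256 ≈ -0.0039063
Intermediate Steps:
W(p) = 1 (W(p) = (2*p)/((2*p)) = (2*p)*(1/(2*p)) = 1)
1/(W(522) + j(385, 131)) = 1/(1 - 257) = 1/(-256) = -1/256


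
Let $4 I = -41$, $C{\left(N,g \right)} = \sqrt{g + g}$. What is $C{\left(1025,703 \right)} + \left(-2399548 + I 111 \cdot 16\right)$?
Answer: $-2417752 + \sqrt{1406} \approx -2.4177 \cdot 10^{6}$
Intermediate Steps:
$C{\left(N,g \right)} = \sqrt{2} \sqrt{g}$ ($C{\left(N,g \right)} = \sqrt{2 g} = \sqrt{2} \sqrt{g}$)
$I = - \frac{41}{4}$ ($I = \frac{1}{4} \left(-41\right) = - \frac{41}{4} \approx -10.25$)
$C{\left(1025,703 \right)} + \left(-2399548 + I 111 \cdot 16\right) = \sqrt{2} \sqrt{703} - \left(2399548 - \left(- \frac{41}{4}\right) 111 \cdot 16\right) = \sqrt{1406} - 2417752 = -2417752 + \sqrt{1406}$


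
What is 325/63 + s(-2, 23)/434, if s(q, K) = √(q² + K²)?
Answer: 325/63 + √533/434 ≈ 5.2119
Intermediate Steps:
s(q, K) = √(K² + q²)
325/63 + s(-2, 23)/434 = 325/63 + √(23² + (-2)²)/434 = 325*(1/63) + √(529 + 4)*(1/434) = 325/63 + √533*(1/434) = 325/63 + √533/434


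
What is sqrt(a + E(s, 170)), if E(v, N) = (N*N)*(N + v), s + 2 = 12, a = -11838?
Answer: sqrt(5190162) ≈ 2278.2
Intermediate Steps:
s = 10 (s = -2 + 12 = 10)
E(v, N) = N**2*(N + v)
sqrt(a + E(s, 170)) = sqrt(-11838 + 170**2*(170 + 10)) = sqrt(-11838 + 28900*180) = sqrt(-11838 + 5202000) = sqrt(5190162)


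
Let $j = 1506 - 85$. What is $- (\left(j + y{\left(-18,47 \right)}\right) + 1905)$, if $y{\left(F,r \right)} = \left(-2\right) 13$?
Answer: $-3300$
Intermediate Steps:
$j = 1421$
$y{\left(F,r \right)} = -26$
$- (\left(j + y{\left(-18,47 \right)}\right) + 1905) = - (\left(1421 - 26\right) + 1905) = - (1395 + 1905) = \left(-1\right) 3300 = -3300$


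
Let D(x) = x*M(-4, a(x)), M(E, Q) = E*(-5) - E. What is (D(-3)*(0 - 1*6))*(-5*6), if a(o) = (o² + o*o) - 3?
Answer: -12960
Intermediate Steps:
a(o) = -3 + 2*o² (a(o) = (o² + o²) - 3 = 2*o² - 3 = -3 + 2*o²)
M(E, Q) = -6*E (M(E, Q) = -5*E - E = -6*E)
D(x) = 24*x (D(x) = x*(-6*(-4)) = x*24 = 24*x)
(D(-3)*(0 - 1*6))*(-5*6) = ((24*(-3))*(0 - 1*6))*(-5*6) = -72*(0 - 6)*(-30) = -72*(-6)*(-30) = 432*(-30) = -12960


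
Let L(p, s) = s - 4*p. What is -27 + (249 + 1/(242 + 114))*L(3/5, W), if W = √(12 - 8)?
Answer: -22535/178 ≈ -126.60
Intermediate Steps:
W = 2 (W = √4 = 2)
-27 + (249 + 1/(242 + 114))*L(3/5, W) = -27 + (249 + 1/(242 + 114))*(2 - 12/5) = -27 + (249 + 1/356)*(2 - 12/5) = -27 + (249 + 1/356)*(2 - 4*⅗) = -27 + 88645*(2 - 12/5)/356 = -27 + (88645/356)*(-⅖) = -27 - 17729/178 = -22535/178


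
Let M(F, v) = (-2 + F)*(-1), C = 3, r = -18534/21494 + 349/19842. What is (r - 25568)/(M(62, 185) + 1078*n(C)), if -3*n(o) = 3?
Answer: 5452350916343/242669366412 ≈ 22.468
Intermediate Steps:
r = -180125111/213241974 (r = -18534*1/21494 + 349*(1/19842) = -9267/10747 + 349/19842 = -180125111/213241974 ≈ -0.84470)
n(o) = -1 (n(o) = -1/3*3 = -1)
M(F, v) = 2 - F
(r - 25568)/(M(62, 185) + 1078*n(C)) = (-180125111/213241974 - 25568)/((2 - 1*62) + 1078*(-1)) = -5452350916343/(213241974*((2 - 62) - 1078)) = -5452350916343/(213241974*(-60 - 1078)) = -5452350916343/213241974/(-1138) = -5452350916343/213241974*(-1/1138) = 5452350916343/242669366412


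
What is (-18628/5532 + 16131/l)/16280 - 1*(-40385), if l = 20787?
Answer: 3150193505641319/78004048980 ≈ 40385.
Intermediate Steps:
(-18628/5532 + 16131/l)/16280 - 1*(-40385) = (-18628/5532 + 16131/20787)/16280 - 1*(-40385) = (-18628*1/5532 + 16131*(1/20787))*(1/16280) + 40385 = (-4657/1383 + 5377/6929)*(1/16280) + 40385 = -24831962/9582807*1/16280 + 40385 = -12415981/78004048980 + 40385 = 3150193505641319/78004048980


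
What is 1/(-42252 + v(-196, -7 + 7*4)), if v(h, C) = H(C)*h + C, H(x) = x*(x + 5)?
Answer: -1/149247 ≈ -6.7003e-6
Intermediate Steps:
H(x) = x*(5 + x)
v(h, C) = C + C*h*(5 + C) (v(h, C) = (C*(5 + C))*h + C = C*h*(5 + C) + C = C + C*h*(5 + C))
1/(-42252 + v(-196, -7 + 7*4)) = 1/(-42252 + (-7 + 7*4)*(1 - 196*(5 + (-7 + 7*4)))) = 1/(-42252 + (-7 + 28)*(1 - 196*(5 + (-7 + 28)))) = 1/(-42252 + 21*(1 - 196*(5 + 21))) = 1/(-42252 + 21*(1 - 196*26)) = 1/(-42252 + 21*(1 - 5096)) = 1/(-42252 + 21*(-5095)) = 1/(-42252 - 106995) = 1/(-149247) = -1/149247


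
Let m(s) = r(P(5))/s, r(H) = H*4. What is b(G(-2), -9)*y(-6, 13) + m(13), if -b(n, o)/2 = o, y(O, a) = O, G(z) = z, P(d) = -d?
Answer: -1424/13 ≈ -109.54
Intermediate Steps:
b(n, o) = -2*o
r(H) = 4*H
m(s) = -20/s (m(s) = (4*(-1*5))/s = (4*(-5))/s = -20/s)
b(G(-2), -9)*y(-6, 13) + m(13) = -2*(-9)*(-6) - 20/13 = 18*(-6) - 20*1/13 = -108 - 20/13 = -1424/13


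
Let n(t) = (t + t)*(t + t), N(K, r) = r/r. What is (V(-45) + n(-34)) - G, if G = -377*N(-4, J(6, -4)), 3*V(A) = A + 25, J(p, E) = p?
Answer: 14983/3 ≈ 4994.3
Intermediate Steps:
N(K, r) = 1
n(t) = 4*t² (n(t) = (2*t)*(2*t) = 4*t²)
V(A) = 25/3 + A/3 (V(A) = (A + 25)/3 = (25 + A)/3 = 25/3 + A/3)
G = -377 (G = -377*1 = -377)
(V(-45) + n(-34)) - G = ((25/3 + (⅓)*(-45)) + 4*(-34)²) - 1*(-377) = ((25/3 - 15) + 4*1156) + 377 = (-20/3 + 4624) + 377 = 13852/3 + 377 = 14983/3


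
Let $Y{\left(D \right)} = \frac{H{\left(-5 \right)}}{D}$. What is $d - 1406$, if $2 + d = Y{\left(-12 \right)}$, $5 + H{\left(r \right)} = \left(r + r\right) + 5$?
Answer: $- \frac{8443}{6} \approx -1407.2$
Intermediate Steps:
$H{\left(r \right)} = 2 r$ ($H{\left(r \right)} = -5 + \left(\left(r + r\right) + 5\right) = -5 + \left(2 r + 5\right) = -5 + \left(5 + 2 r\right) = 2 r$)
$Y{\left(D \right)} = - \frac{10}{D}$ ($Y{\left(D \right)} = \frac{2 \left(-5\right)}{D} = - \frac{10}{D}$)
$d = - \frac{7}{6}$ ($d = -2 - \frac{10}{-12} = -2 - - \frac{5}{6} = -2 + \frac{5}{6} = - \frac{7}{6} \approx -1.1667$)
$d - 1406 = - \frac{7}{6} - 1406 = - \frac{8443}{6}$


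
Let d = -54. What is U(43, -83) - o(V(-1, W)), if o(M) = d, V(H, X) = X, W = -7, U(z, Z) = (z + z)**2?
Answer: 7450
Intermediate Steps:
U(z, Z) = 4*z**2 (U(z, Z) = (2*z)**2 = 4*z**2)
o(M) = -54
U(43, -83) - o(V(-1, W)) = 4*43**2 - 1*(-54) = 4*1849 + 54 = 7396 + 54 = 7450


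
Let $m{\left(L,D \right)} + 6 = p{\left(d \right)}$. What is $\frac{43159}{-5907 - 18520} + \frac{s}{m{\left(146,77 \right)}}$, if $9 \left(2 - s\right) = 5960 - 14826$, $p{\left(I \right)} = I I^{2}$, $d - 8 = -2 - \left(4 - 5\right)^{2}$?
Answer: $\frac{170786179}{26161317} \approx 6.5282$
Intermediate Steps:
$d = 5$ ($d = 8 - \left(2 + \left(4 - 5\right)^{2}\right) = 8 - 3 = 5$)
$p{\left(I \right)} = I^{3}$
$m{\left(L,D \right)} = 119$ ($m{\left(L,D \right)} = -6 + 5^{3} = -6 + 125 = 119$)
$s = \frac{8884}{9}$ ($s = 2 - \frac{5960 - 14826}{9} = 2 - - \frac{8866}{9} = 2 + \frac{8866}{9} = \frac{8884}{9} \approx 987.11$)
$\frac{43159}{-5907 - 18520} + \frac{s}{m{\left(146,77 \right)}} = \frac{43159}{-5907 - 18520} + \frac{8884}{9 \cdot 119} = \frac{43159}{-5907 - 18520} + \frac{8884}{9} \cdot \frac{1}{119} = \frac{43159}{-24427} + \frac{8884}{1071} = 43159 \left(- \frac{1}{24427}\right) + \frac{8884}{1071} = - \frac{43159}{24427} + \frac{8884}{1071} = \frac{170786179}{26161317}$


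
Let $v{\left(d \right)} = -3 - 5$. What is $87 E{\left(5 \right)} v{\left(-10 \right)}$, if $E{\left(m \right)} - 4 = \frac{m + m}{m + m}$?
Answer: $-3480$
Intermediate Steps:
$v{\left(d \right)} = -8$ ($v{\left(d \right)} = -3 - 5 = -8$)
$E{\left(m \right)} = 5$ ($E{\left(m \right)} = 4 + \frac{m + m}{m + m} = 4 + \frac{2 m}{2 m} = 4 + 2 m \frac{1}{2 m} = 4 + 1 = 5$)
$87 E{\left(5 \right)} v{\left(-10 \right)} = 87 \cdot 5 \left(-8\right) = 435 \left(-8\right) = -3480$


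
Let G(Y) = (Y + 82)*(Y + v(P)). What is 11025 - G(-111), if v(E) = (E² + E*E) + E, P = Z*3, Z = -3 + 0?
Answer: 12243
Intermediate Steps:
Z = -3
P = -9 (P = -3*3 = -9)
v(E) = E + 2*E² (v(E) = (E² + E²) + E = 2*E² + E = E + 2*E²)
G(Y) = (82 + Y)*(153 + Y) (G(Y) = (Y + 82)*(Y - 9*(1 + 2*(-9))) = (82 + Y)*(Y - 9*(1 - 18)) = (82 + Y)*(Y - 9*(-17)) = (82 + Y)*(Y + 153) = (82 + Y)*(153 + Y))
11025 - G(-111) = 11025 - (12546 + (-111)² + 235*(-111)) = 11025 - (12546 + 12321 - 26085) = 11025 - 1*(-1218) = 11025 + 1218 = 12243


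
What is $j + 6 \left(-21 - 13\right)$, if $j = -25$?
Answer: $-229$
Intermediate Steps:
$j + 6 \left(-21 - 13\right) = -25 + 6 \left(-21 - 13\right) = -25 + 6 \left(-34\right) = -25 - 204 = -229$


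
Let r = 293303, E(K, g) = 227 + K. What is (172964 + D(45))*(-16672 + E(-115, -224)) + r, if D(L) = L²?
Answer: -2897524537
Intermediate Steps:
(172964 + D(45))*(-16672 + E(-115, -224)) + r = (172964 + 45²)*(-16672 + (227 - 115)) + 293303 = (172964 + 2025)*(-16672 + 112) + 293303 = 174989*(-16560) + 293303 = -2897817840 + 293303 = -2897524537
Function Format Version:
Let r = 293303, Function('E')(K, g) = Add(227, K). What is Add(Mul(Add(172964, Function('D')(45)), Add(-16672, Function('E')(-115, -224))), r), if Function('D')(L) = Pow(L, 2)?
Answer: -2897524537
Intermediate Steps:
Add(Mul(Add(172964, Function('D')(45)), Add(-16672, Function('E')(-115, -224))), r) = Add(Mul(Add(172964, Pow(45, 2)), Add(-16672, Add(227, -115))), 293303) = Add(Mul(Add(172964, 2025), Add(-16672, 112)), 293303) = Add(Mul(174989, -16560), 293303) = Add(-2897817840, 293303) = -2897524537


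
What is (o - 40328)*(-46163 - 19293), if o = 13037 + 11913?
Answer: 1006582368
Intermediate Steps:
o = 24950
(o - 40328)*(-46163 - 19293) = (24950 - 40328)*(-46163 - 19293) = -15378*(-65456) = 1006582368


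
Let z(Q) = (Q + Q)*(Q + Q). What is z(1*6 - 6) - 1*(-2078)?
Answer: 2078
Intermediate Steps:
z(Q) = 4*Q**2 (z(Q) = (2*Q)*(2*Q) = 4*Q**2)
z(1*6 - 6) - 1*(-2078) = 4*(1*6 - 6)**2 - 1*(-2078) = 4*(6 - 6)**2 + 2078 = 4*0**2 + 2078 = 4*0 + 2078 = 0 + 2078 = 2078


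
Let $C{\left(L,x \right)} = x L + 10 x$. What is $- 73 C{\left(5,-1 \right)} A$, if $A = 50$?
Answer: $54750$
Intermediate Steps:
$C{\left(L,x \right)} = 10 x + L x$ ($C{\left(L,x \right)} = L x + 10 x = 10 x + L x$)
$- 73 C{\left(5,-1 \right)} A = - 73 \left(- (10 + 5)\right) 50 = - 73 \left(\left(-1\right) 15\right) 50 = \left(-73\right) \left(-15\right) 50 = 1095 \cdot 50 = 54750$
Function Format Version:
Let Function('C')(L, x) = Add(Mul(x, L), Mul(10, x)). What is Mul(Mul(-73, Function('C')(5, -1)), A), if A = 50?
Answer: 54750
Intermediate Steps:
Function('C')(L, x) = Add(Mul(10, x), Mul(L, x)) (Function('C')(L, x) = Add(Mul(L, x), Mul(10, x)) = Add(Mul(10, x), Mul(L, x)))
Mul(Mul(-73, Function('C')(5, -1)), A) = Mul(Mul(-73, Mul(-1, Add(10, 5))), 50) = Mul(Mul(-73, Mul(-1, 15)), 50) = Mul(Mul(-73, -15), 50) = Mul(1095, 50) = 54750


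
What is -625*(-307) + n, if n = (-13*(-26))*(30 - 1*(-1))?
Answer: 202353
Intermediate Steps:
n = 10478 (n = 338*(30 + 1) = 338*31 = 10478)
-625*(-307) + n = -625*(-307) + 10478 = 191875 + 10478 = 202353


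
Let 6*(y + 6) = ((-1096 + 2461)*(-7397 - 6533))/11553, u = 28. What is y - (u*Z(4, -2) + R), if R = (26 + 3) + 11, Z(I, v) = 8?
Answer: -6288385/11553 ≈ -544.31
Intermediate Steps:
R = 40 (R = 29 + 11 = 40)
y = -3238393/11553 (y = -6 + (((-1096 + 2461)*(-7397 - 6533))/11553)/6 = -6 + ((1365*(-13930))*(1/11553))/6 = -6 + (-19014450*1/11553)/6 = -6 + (1/6)*(-6338150/3851) = -6 - 3169075/11553 = -3238393/11553 ≈ -280.31)
y - (u*Z(4, -2) + R) = -3238393/11553 - (28*8 + 40) = -3238393/11553 - (224 + 40) = -3238393/11553 - 1*264 = -3238393/11553 - 264 = -6288385/11553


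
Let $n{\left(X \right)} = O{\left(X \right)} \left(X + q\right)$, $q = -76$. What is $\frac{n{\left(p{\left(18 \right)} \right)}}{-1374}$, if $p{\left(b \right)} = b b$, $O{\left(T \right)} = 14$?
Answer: $- \frac{1736}{687} \approx -2.5269$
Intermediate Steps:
$p{\left(b \right)} = b^{2}$
$n{\left(X \right)} = -1064 + 14 X$ ($n{\left(X \right)} = 14 \left(X - 76\right) = 14 \left(-76 + X\right) = -1064 + 14 X$)
$\frac{n{\left(p{\left(18 \right)} \right)}}{-1374} = \frac{-1064 + 14 \cdot 18^{2}}{-1374} = \left(-1064 + 14 \cdot 324\right) \left(- \frac{1}{1374}\right) = \left(-1064 + 4536\right) \left(- \frac{1}{1374}\right) = 3472 \left(- \frac{1}{1374}\right) = - \frac{1736}{687}$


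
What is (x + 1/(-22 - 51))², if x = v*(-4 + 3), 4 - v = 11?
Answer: 260100/5329 ≈ 48.808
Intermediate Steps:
v = -7 (v = 4 - 1*11 = 4 - 11 = -7)
x = 7 (x = -7*(-4 + 3) = -7*(-1) = 7)
(x + 1/(-22 - 51))² = (7 + 1/(-22 - 51))² = (7 + 1/(-73))² = (7 - 1/73)² = (510/73)² = 260100/5329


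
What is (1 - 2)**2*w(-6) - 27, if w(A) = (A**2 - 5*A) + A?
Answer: 33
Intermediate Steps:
w(A) = A**2 - 4*A
(1 - 2)**2*w(-6) - 27 = (1 - 2)**2*(-6*(-4 - 6)) - 27 = (-1)**2*(-6*(-10)) - 27 = 1*60 - 27 = 60 - 27 = 33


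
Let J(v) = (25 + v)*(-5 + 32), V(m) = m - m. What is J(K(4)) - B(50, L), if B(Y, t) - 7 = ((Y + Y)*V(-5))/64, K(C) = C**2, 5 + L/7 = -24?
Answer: 1100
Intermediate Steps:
L = -203 (L = -35 + 7*(-24) = -35 - 168 = -203)
V(m) = 0
B(Y, t) = 7 (B(Y, t) = 7 + ((Y + Y)*0)/64 = 7 + ((2*Y)*0)*(1/64) = 7 + 0*(1/64) = 7 + 0 = 7)
J(v) = 675 + 27*v (J(v) = (25 + v)*27 = 675 + 27*v)
J(K(4)) - B(50, L) = (675 + 27*4**2) - 1*7 = (675 + 27*16) - 7 = (675 + 432) - 7 = 1107 - 7 = 1100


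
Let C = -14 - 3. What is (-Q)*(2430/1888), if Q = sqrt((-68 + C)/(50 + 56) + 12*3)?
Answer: -1215*sqrt(395486)/100064 ≈ -7.6360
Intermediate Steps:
C = -17
Q = sqrt(395486)/106 (Q = sqrt((-68 - 17)/(50 + 56) + 12*3) = sqrt(-85/106 + 36) = sqrt(3731/106) = sqrt(395486)/106 ≈ 5.9328)
(-Q)*(2430/1888) = (-sqrt(395486)/106)*(2430/1888) = (-sqrt(395486)/106)*(2430*(1/1888)) = -sqrt(395486)/106*(1215/944) = -1215*sqrt(395486)/100064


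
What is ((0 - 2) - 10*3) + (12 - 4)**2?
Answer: 32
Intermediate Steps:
((0 - 2) - 10*3) + (12 - 4)**2 = (-2 - 30) + 8**2 = -32 + 64 = 32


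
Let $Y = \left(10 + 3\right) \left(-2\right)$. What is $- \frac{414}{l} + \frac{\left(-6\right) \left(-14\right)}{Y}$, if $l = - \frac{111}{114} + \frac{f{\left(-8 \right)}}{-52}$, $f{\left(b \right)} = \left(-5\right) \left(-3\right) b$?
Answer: $- \frac{2686386}{8567} \approx -313.57$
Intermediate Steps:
$Y = -26$ ($Y = 13 \left(-2\right) = -26$)
$f{\left(b \right)} = 15 b$
$l = \frac{659}{494}$ ($l = - \frac{111}{114} + \frac{15 \left(-8\right)}{-52} = \left(-111\right) \frac{1}{114} - - \frac{30}{13} = - \frac{37}{38} + \frac{30}{13} = \frac{659}{494} \approx 1.334$)
$- \frac{414}{l} + \frac{\left(-6\right) \left(-14\right)}{Y} = - \frac{414}{\frac{659}{494}} + \frac{\left(-6\right) \left(-14\right)}{-26} = \left(-414\right) \frac{494}{659} + 84 \left(- \frac{1}{26}\right) = - \frac{204516}{659} - \frac{42}{13} = - \frac{2686386}{8567}$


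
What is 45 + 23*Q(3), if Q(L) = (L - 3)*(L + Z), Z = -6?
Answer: 45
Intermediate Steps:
Q(L) = (-6 + L)*(-3 + L) (Q(L) = (L - 3)*(L - 6) = (-3 + L)*(-6 + L) = (-6 + L)*(-3 + L))
45 + 23*Q(3) = 45 + 23*(18 + 3**2 - 9*3) = 45 + 23*(18 + 9 - 27) = 45 + 23*0 = 45 + 0 = 45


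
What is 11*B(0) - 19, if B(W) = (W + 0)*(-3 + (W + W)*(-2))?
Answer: -19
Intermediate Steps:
B(W) = W*(-3 - 4*W) (B(W) = W*(-3 + (2*W)*(-2)) = W*(-3 - 4*W))
11*B(0) - 19 = 11*(-1*0*(3 + 4*0)) - 19 = 11*(-1*0*(3 + 0)) - 19 = 11*(-1*0*3) - 19 = 11*0 - 19 = 0 - 19 = -19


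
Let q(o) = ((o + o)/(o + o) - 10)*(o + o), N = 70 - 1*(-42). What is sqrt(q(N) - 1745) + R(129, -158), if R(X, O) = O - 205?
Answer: -363 + I*sqrt(3761) ≈ -363.0 + 61.327*I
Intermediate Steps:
N = 112 (N = 70 + 42 = 112)
R(X, O) = -205 + O
q(o) = -18*o (q(o) = ((2*o)/((2*o)) - 10)*(2*o) = ((2*o)*(1/(2*o)) - 10)*(2*o) = (1 - 10)*(2*o) = -18*o)
sqrt(q(N) - 1745) + R(129, -158) = sqrt(-18*112 - 1745) + (-205 - 158) = sqrt(-2016 - 1745) - 363 = sqrt(-3761) - 363 = I*sqrt(3761) - 363 = -363 + I*sqrt(3761)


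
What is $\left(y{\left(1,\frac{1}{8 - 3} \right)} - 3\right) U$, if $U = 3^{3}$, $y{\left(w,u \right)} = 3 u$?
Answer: $- \frac{324}{5} \approx -64.8$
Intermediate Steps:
$U = 27$
$\left(y{\left(1,\frac{1}{8 - 3} \right)} - 3\right) U = \left(\frac{3}{8 - 3} - 3\right) 27 = \left(\frac{3}{5} - 3\right) 27 = \left(- \frac{12}{5}\right) 27 = - \frac{324}{5}$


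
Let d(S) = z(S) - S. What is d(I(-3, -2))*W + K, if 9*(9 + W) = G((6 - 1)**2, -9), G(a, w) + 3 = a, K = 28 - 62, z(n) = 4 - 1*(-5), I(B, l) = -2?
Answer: -955/9 ≈ -106.11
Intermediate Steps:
z(n) = 9 (z(n) = 4 + 5 = 9)
K = -34
d(S) = 9 - S
G(a, w) = -3 + a
W = -59/9 (W = -9 + (-3 + (6 - 1)**2)/9 = -9 + (-3 + 5**2)/9 = -9 + (-3 + 25)/9 = -9 + (1/9)*22 = -9 + 22/9 = -59/9 ≈ -6.5556)
d(I(-3, -2))*W + K = (9 - 1*(-2))*(-59/9) - 34 = (9 + 2)*(-59/9) - 34 = 11*(-59/9) - 34 = -649/9 - 34 = -955/9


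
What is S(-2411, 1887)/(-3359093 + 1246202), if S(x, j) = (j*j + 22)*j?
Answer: -2239737539/704297 ≈ -3180.1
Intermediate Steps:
S(x, j) = j*(22 + j²) (S(x, j) = (j² + 22)*j = (22 + j²)*j = j*(22 + j²))
S(-2411, 1887)/(-3359093 + 1246202) = (1887*(22 + 1887²))/(-3359093 + 1246202) = (1887*(22 + 3560769))/(-2112891) = (1887*3560791)*(-1/2112891) = 6719212617*(-1/2112891) = -2239737539/704297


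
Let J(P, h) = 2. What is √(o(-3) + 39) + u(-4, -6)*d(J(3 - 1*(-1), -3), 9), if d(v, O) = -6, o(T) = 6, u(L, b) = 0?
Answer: 3*√5 ≈ 6.7082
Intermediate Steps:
√(o(-3) + 39) + u(-4, -6)*d(J(3 - 1*(-1), -3), 9) = √(6 + 39) + 0*(-6) = √45 + 0 = 3*√5 + 0 = 3*√5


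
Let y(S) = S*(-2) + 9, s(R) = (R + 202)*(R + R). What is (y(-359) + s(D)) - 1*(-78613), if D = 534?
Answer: 865388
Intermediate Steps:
s(R) = 2*R*(202 + R) (s(R) = (202 + R)*(2*R) = 2*R*(202 + R))
y(S) = 9 - 2*S (y(S) = -2*S + 9 = 9 - 2*S)
(y(-359) + s(D)) - 1*(-78613) = ((9 - 2*(-359)) + 2*534*(202 + 534)) - 1*(-78613) = ((9 + 718) + 2*534*736) + 78613 = (727 + 786048) + 78613 = 786775 + 78613 = 865388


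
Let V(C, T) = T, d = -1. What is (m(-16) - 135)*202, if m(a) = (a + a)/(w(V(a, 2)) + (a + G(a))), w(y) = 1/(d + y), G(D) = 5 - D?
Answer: -85042/3 ≈ -28347.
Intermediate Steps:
w(y) = 1/(-1 + y)
m(a) = a/3 (m(a) = (a + a)/(1/(-1 + 2) + (a + (5 - a))) = (2*a)/(1/1 + 5) = (2*a)/(1 + 5) = (2*a)/6 = (2*a)*(⅙) = a/3)
(m(-16) - 135)*202 = ((⅓)*(-16) - 135)*202 = (-16/3 - 135)*202 = -421/3*202 = -85042/3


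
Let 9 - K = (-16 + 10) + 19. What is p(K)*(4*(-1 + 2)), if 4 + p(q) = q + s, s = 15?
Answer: 28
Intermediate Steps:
K = -4 (K = 9 - ((-16 + 10) + 19) = 9 - (-6 + 19) = 9 - 1*13 = 9 - 13 = -4)
p(q) = 11 + q (p(q) = -4 + (q + 15) = -4 + (15 + q) = 11 + q)
p(K)*(4*(-1 + 2)) = (11 - 4)*(4*(-1 + 2)) = 7*(4*1) = 7*4 = 28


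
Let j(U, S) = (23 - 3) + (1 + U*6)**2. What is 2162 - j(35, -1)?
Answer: -42379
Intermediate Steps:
j(U, S) = 20 + (1 + 6*U)**2
2162 - j(35, -1) = 2162 - (20 + (1 + 6*35)**2) = 2162 - (20 + (1 + 210)**2) = 2162 - (20 + 211**2) = 2162 - (20 + 44521) = 2162 - 1*44541 = 2162 - 44541 = -42379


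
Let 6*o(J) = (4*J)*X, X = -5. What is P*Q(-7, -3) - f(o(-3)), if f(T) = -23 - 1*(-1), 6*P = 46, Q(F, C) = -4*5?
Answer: -394/3 ≈ -131.33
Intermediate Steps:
Q(F, C) = -20
o(J) = -10*J/3 (o(J) = ((4*J)*(-5))/6 = (-20*J)/6 = -10*J/3)
P = 23/3 (P = (⅙)*46 = 23/3 ≈ 7.6667)
f(T) = -22 (f(T) = -23 + 1 = -22)
P*Q(-7, -3) - f(o(-3)) = (23/3)*(-20) - 1*(-22) = -460/3 + 22 = -394/3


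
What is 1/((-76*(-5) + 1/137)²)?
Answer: 18769/2710347721 ≈ 6.9249e-6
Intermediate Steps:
1/((-76*(-5) + 1/137)²) = 1/((380 + 1/137)²) = 1/((52061/137)²) = 1/(2710347721/18769) = 18769/2710347721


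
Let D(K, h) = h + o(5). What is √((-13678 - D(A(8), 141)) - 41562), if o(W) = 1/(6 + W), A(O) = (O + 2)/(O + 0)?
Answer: 6*I*√186142/11 ≈ 235.33*I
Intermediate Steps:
A(O) = (2 + O)/O
D(K, h) = 1/11 + h (D(K, h) = h + 1/(6 + 5) = h + 1/11 = 1/11 + h)
√((-13678 - D(A(8), 141)) - 41562) = √((-13678 - (1/11 + 141)) - 41562) = √((-13678 - 1*1552/11) - 41562) = √((-13678 - 1552/11) - 41562) = √(-152010/11 - 41562) = √(-609192/11) = 6*I*√186142/11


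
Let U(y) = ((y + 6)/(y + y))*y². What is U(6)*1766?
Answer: 63576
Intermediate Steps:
U(y) = y*(6 + y)/2 (U(y) = ((6 + y)/((2*y)))*y² = ((6 + y)*(1/(2*y)))*y² = ((6 + y)/(2*y))*y² = y*(6 + y)/2)
U(6)*1766 = ((½)*6*(6 + 6))*1766 = ((½)*6*12)*1766 = 36*1766 = 63576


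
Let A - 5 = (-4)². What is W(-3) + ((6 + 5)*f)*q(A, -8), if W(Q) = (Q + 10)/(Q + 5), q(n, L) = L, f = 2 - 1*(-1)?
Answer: -521/2 ≈ -260.50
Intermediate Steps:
A = 21 (A = 5 + (-4)² = 5 + 16 = 21)
f = 3 (f = 2 + 1 = 3)
W(Q) = (10 + Q)/(5 + Q)
W(-3) + ((6 + 5)*f)*q(A, -8) = (10 - 3)/(5 - 3) + ((6 + 5)*3)*(-8) = 7/2 + (11*3)*(-8) = (½)*7 + 33*(-8) = 7/2 - 264 = -521/2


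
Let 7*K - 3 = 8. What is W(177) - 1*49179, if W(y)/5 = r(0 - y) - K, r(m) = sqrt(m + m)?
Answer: -344308/7 + 5*I*sqrt(354) ≈ -49187.0 + 94.074*I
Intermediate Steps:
K = 11/7 (K = 3/7 + (1/7)*8 = 3/7 + 8/7 = 11/7 ≈ 1.5714)
r(m) = sqrt(2)*sqrt(m) (r(m) = sqrt(2*m) = sqrt(2)*sqrt(m))
W(y) = -55/7 + 5*sqrt(2)*sqrt(-y) (W(y) = 5*(sqrt(2)*sqrt(0 - y) - 1*11/7) = 5*(sqrt(2)*sqrt(-y) - 11/7) = 5*(-11/7 + sqrt(2)*sqrt(-y)) = -55/7 + 5*sqrt(2)*sqrt(-y))
W(177) - 1*49179 = (-55/7 + 5*sqrt(2)*sqrt(-1*177)) - 1*49179 = (-55/7 + 5*sqrt(2)*sqrt(-177)) - 49179 = (-55/7 + 5*sqrt(2)*(I*sqrt(177))) - 49179 = (-55/7 + 5*I*sqrt(354)) - 49179 = -344308/7 + 5*I*sqrt(354)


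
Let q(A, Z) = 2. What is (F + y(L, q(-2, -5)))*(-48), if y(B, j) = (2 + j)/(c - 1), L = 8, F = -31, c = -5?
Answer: 1520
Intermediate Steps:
y(B, j) = -⅓ - j/6 (y(B, j) = (2 + j)/(-5 - 1) = (2 + j)/(-6) = (2 + j)*(-⅙) = -⅓ - j/6)
(F + y(L, q(-2, -5)))*(-48) = (-31 + (-⅓ - ⅙*2))*(-48) = (-31 + (-⅓ - ⅓))*(-48) = (-31 - ⅔)*(-48) = -95/3*(-48) = 1520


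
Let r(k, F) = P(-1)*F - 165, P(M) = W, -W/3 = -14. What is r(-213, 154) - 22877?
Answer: -16574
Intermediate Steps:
W = 42 (W = -3*(-14) = 42)
P(M) = 42
r(k, F) = -165 + 42*F (r(k, F) = 42*F - 165 = -165 + 42*F)
r(-213, 154) - 22877 = (-165 + 42*154) - 22877 = (-165 + 6468) - 22877 = 6303 - 22877 = -16574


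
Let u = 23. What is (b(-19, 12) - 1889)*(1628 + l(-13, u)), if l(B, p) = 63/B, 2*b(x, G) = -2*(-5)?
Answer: -39754284/13 ≈ -3.0580e+6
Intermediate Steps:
b(x, G) = 5 (b(x, G) = (-2*(-5))/2 = (½)*10 = 5)
(b(-19, 12) - 1889)*(1628 + l(-13, u)) = (5 - 1889)*(1628 + 63/(-13)) = -1884*(1628 + 63*(-1/13)) = -1884*(1628 - 63/13) = -1884*21101/13 = -39754284/13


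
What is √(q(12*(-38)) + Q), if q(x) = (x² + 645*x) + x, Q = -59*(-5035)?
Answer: 5*√8417 ≈ 458.72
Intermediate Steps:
Q = 297065
q(x) = x² + 646*x
√(q(12*(-38)) + Q) = √((12*(-38))*(646 + 12*(-38)) + 297065) = √(-456*(646 - 456) + 297065) = √(-456*190 + 297065) = √(-86640 + 297065) = √210425 = 5*√8417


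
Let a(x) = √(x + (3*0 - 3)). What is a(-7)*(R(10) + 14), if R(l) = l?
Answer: 24*I*√10 ≈ 75.895*I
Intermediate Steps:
a(x) = √(-3 + x) (a(x) = √(x + (0 - 3)) = √(x - 3) = √(-3 + x))
a(-7)*(R(10) + 14) = √(-3 - 7)*(10 + 14) = √(-10)*24 = (I*√10)*24 = 24*I*√10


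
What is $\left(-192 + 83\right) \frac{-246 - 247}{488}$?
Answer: $\frac{53737}{488} \approx 110.12$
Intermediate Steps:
$\left(-192 + 83\right) \frac{-246 - 247}{488} = - 109 \left(\left(-493\right) \frac{1}{488}\right) = \left(-109\right) \left(- \frac{493}{488}\right) = \frac{53737}{488}$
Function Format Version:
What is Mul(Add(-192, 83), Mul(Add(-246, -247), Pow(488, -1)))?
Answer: Rational(53737, 488) ≈ 110.12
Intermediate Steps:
Mul(Add(-192, 83), Mul(Add(-246, -247), Pow(488, -1))) = Mul(-109, Mul(-493, Rational(1, 488))) = Mul(-109, Rational(-493, 488)) = Rational(53737, 488)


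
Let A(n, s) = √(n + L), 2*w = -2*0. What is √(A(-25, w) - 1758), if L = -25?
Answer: √(-1758 + 5*I*√2) ≈ 0.08432 + 41.929*I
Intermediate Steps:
w = 0 (w = (-2*0)/2 = (½)*0 = 0)
A(n, s) = √(-25 + n) (A(n, s) = √(n - 25) = √(-25 + n))
√(A(-25, w) - 1758) = √(√(-25 - 25) - 1758) = √(√(-50) - 1758) = √(5*I*√2 - 1758) = √(-1758 + 5*I*√2)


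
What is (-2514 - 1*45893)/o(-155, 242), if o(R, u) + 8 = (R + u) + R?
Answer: 48407/76 ≈ 636.93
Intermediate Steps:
o(R, u) = -8 + u + 2*R (o(R, u) = -8 + ((R + u) + R) = -8 + (u + 2*R) = -8 + u + 2*R)
(-2514 - 1*45893)/o(-155, 242) = (-2514 - 1*45893)/(-8 + 242 + 2*(-155)) = (-2514 - 45893)/(-8 + 242 - 310) = -48407/(-76) = -48407*(-1/76) = 48407/76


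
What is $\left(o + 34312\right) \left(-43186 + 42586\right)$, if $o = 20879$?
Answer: $-33114600$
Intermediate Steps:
$\left(o + 34312\right) \left(-43186 + 42586\right) = \left(20879 + 34312\right) \left(-43186 + 42586\right) = 55191 \left(-600\right) = -33114600$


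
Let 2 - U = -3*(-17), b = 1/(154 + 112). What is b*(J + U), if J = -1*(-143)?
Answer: 47/133 ≈ 0.35338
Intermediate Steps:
b = 1/266 ≈ 0.0037594
J = 143
U = -49 (U = 2 - (-3)*(-17) = 2 - 1*51 = 2 - 51 = -49)
b*(J + U) = (143 - 49)/266 = (1/266)*94 = 47/133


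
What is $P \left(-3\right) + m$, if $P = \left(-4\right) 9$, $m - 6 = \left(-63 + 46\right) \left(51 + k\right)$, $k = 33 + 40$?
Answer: $-1994$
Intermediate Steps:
$k = 73$
$m = -2102$ ($m = 6 + \left(-63 + 46\right) \left(51 + 73\right) = 6 - 2108 = -2102$)
$P = -36$
$P \left(-3\right) + m = \left(-36\right) \left(-3\right) - 2102 = 108 - 2102 = -1994$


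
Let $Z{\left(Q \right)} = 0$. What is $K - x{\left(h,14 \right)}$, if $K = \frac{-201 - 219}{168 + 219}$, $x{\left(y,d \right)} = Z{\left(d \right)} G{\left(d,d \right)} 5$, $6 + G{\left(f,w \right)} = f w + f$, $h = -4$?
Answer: $- \frac{140}{129} \approx -1.0853$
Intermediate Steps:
$G{\left(f,w \right)} = -6 + f + f w$ ($G{\left(f,w \right)} = -6 + \left(f w + f\right) = -6 + \left(f + f w\right) = -6 + f + f w$)
$x{\left(y,d \right)} = 0$ ($x{\left(y,d \right)} = 0 \left(-6 + d + d d\right) 5 = 0 \left(-6 + d + d^{2}\right) 5 = 0 \cdot 5 = 0$)
$K = - \frac{140}{129}$ ($K = - \frac{420}{387} = \left(-420\right) \frac{1}{387} = - \frac{140}{129} \approx -1.0853$)
$K - x{\left(h,14 \right)} = - \frac{140}{129} - 0 = - \frac{140}{129} + 0 = - \frac{140}{129}$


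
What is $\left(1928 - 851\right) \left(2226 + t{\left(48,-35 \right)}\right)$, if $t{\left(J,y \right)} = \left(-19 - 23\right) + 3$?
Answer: $2355399$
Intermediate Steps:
$t{\left(J,y \right)} = -39$ ($t{\left(J,y \right)} = -42 + 3 = -39$)
$\left(1928 - 851\right) \left(2226 + t{\left(48,-35 \right)}\right) = \left(1928 - 851\right) \left(2226 - 39\right) = 1077 \cdot 2187 = 2355399$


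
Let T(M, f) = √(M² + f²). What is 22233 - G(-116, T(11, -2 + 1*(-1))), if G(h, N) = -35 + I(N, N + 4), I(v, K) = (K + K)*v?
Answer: 22008 - 8*√130 ≈ 21917.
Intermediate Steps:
I(v, K) = 2*K*v (I(v, K) = (2*K)*v = 2*K*v)
G(h, N) = -35 + 2*N*(4 + N) (G(h, N) = -35 + 2*(N + 4)*N = -35 + 2*(4 + N)*N = -35 + 2*N*(4 + N))
22233 - G(-116, T(11, -2 + 1*(-1))) = 22233 - (-35 + 2*√(11² + (-2 + 1*(-1))²)*(4 + √(11² + (-2 + 1*(-1))²))) = 22233 - (-35 + 2*√(121 + (-2 - 1)²)*(4 + √(121 + (-2 - 1)²))) = 22233 - (-35 + 2*√(121 + (-3)²)*(4 + √(121 + (-3)²))) = 22233 - (-35 + 2*√(121 + 9)*(4 + √(121 + 9))) = 22233 - (-35 + 2*√130*(4 + √130)) = 22233 + (35 - 2*√130*(4 + √130)) = 22268 - 2*√130*(4 + √130)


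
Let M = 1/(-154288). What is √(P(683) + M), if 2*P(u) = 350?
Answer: √260364847557/38572 ≈ 13.229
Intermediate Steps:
P(u) = 175 (P(u) = (½)*350 = 175)
M = -1/154288 ≈ -6.4814e-6
√(P(683) + M) = √(175 - 1/154288) = √(27000399/154288) = √260364847557/38572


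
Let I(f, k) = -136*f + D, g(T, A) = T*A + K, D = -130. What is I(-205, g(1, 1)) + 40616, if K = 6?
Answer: 68366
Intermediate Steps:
g(T, A) = 6 + A*T (g(T, A) = T*A + 6 = A*T + 6 = 6 + A*T)
I(f, k) = -130 - 136*f (I(f, k) = -136*f - 130 = -130 - 136*f)
I(-205, g(1, 1)) + 40616 = (-130 - 136*(-205)) + 40616 = (-130 + 27880) + 40616 = 27750 + 40616 = 68366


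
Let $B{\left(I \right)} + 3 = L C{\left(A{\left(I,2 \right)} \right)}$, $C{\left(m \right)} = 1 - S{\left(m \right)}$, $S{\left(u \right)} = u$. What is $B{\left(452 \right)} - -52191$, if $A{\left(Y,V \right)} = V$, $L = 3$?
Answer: $52185$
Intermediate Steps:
$C{\left(m \right)} = 1 - m$
$B{\left(I \right)} = -6$ ($B{\left(I \right)} = -3 + 3 \left(1 - 2\right) = -3 + 3 \left(-1\right) = -3 - 3 = -6$)
$B{\left(452 \right)} - -52191 = -6 - -52191 = -6 + 52191 = 52185$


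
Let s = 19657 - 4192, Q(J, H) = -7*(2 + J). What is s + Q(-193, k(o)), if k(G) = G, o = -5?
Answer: 16802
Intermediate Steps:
Q(J, H) = -14 - 7*J
s = 15465
s + Q(-193, k(o)) = 15465 + (-14 - 7*(-193)) = 15465 + (-14 + 1351) = 15465 + 1337 = 16802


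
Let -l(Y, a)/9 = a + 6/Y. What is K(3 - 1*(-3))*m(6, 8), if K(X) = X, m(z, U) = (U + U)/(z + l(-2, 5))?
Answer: -8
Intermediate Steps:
l(Y, a) = -54/Y - 9*a (l(Y, a) = -9*(a + 6/Y) = -54/Y - 9*a)
m(z, U) = 2*U/(-18 + z) (m(z, U) = (U + U)/(z + (-54/(-2) - 9*5)) = (2*U)/(z + (-54*(-½) - 45)) = (2*U)/(z + (27 - 45)) = (2*U)/(z - 18) = (2*U)/(-18 + z) = 2*U/(-18 + z))
K(3 - 1*(-3))*m(6, 8) = (3 - 1*(-3))*(2*8/(-18 + 6)) = (3 + 3)*(2*8/(-12)) = 6*(2*8*(-1/12)) = 6*(-4/3) = -8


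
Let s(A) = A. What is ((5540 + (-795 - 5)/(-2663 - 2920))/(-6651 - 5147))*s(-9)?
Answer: 46395930/10978039 ≈ 4.2262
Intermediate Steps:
((5540 + (-795 - 5)/(-2663 - 2920))/(-6651 - 5147))*s(-9) = ((5540 + (-795 - 5)/(-2663 - 2920))/(-6651 - 5147))*(-9) = ((5540 - 800/(-5583))/(-11798))*(-9) = ((5540 - 800*(-1/5583))*(-1/11798))*(-9) = ((5540 + 800/5583)*(-1/11798))*(-9) = ((30930620/5583)*(-1/11798))*(-9) = -15465310/32934117*(-9) = 46395930/10978039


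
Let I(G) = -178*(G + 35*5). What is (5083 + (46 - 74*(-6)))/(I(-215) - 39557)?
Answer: -5573/32437 ≈ -0.17181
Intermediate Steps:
I(G) = -31150 - 178*G (I(G) = -178*(G + 175) = -178*(175 + G) = -31150 - 178*G)
(5083 + (46 - 74*(-6)))/(I(-215) - 39557) = (5083 + (46 - 74*(-6)))/((-31150 - 178*(-215)) - 39557) = (5083 + (46 + 444))/((-31150 + 38270) - 39557) = (5083 + 490)/(7120 - 39557) = 5573/(-32437) = 5573*(-1/32437) = -5573/32437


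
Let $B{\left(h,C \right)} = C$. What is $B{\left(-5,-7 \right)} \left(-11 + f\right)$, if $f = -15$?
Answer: $182$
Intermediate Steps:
$B{\left(-5,-7 \right)} \left(-11 + f\right) = - 7 \left(-11 - 15\right) = \left(-7\right) \left(-26\right) = 182$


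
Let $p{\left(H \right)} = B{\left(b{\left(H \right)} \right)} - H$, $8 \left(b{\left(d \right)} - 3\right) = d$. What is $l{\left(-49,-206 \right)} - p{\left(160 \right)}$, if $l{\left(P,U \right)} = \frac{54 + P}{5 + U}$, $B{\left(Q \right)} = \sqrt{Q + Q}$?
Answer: $\frac{32155}{201} - \sqrt{46} \approx 153.19$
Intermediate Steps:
$b{\left(d \right)} = 3 + \frac{d}{8}$
$B{\left(Q \right)} = \sqrt{2} \sqrt{Q}$ ($B{\left(Q \right)} = \sqrt{2 Q} = \sqrt{2} \sqrt{Q}$)
$p{\left(H \right)} = - H + \sqrt{2} \sqrt{3 + \frac{H}{8}}$ ($p{\left(H \right)} = \sqrt{2} \sqrt{3 + \frac{H}{8}} - H = - H + \sqrt{2} \sqrt{3 + \frac{H}{8}}$)
$l{\left(P,U \right)} = \frac{54 + P}{5 + U}$
$l{\left(-49,-206 \right)} - p{\left(160 \right)} = \frac{54 - 49}{5 - 206} - \left(\frac{\sqrt{24 + 160}}{2} - 160\right) = \frac{1}{-201} \cdot 5 - \left(\frac{\sqrt{184}}{2} - 160\right) = \left(- \frac{1}{201}\right) 5 - \left(\frac{2 \sqrt{46}}{2} - 160\right) = - \frac{5}{201} - \left(\sqrt{46} - 160\right) = - \frac{5}{201} - \left(-160 + \sqrt{46}\right) = - \frac{5}{201} + \left(160 - \sqrt{46}\right) = \frac{32155}{201} - \sqrt{46}$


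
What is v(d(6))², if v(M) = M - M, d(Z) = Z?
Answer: 0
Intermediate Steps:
v(M) = 0
v(d(6))² = 0² = 0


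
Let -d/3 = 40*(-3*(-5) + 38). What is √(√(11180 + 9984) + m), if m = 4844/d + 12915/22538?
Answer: √(-15137481651285 + 160522165822050*√5291)/8958855 ≈ 12.054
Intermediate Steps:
d = -6360 (d = -120*(-3*(-5) + 38) = -120*(15 + 38) = -120*53 = -3*2120 = -6360)
m = -1689667/8958855 (m = 4844/(-6360) + 12915/22538 = 4844*(-1/6360) + 12915*(1/22538) = -1211/1590 + 12915/22538 = -1689667/8958855 ≈ -0.18860)
√(√(11180 + 9984) + m) = √(√(11180 + 9984) - 1689667/8958855) = √(√21164 - 1689667/8958855) = √(2*√5291 - 1689667/8958855) = √(-1689667/8958855 + 2*√5291)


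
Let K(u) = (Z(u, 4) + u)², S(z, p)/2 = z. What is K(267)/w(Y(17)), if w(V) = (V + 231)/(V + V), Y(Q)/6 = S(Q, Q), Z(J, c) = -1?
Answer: 9622816/145 ≈ 66364.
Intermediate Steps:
S(z, p) = 2*z
Y(Q) = 12*Q (Y(Q) = 6*(2*Q) = 12*Q)
w(V) = (231 + V)/(2*V) (w(V) = (231 + V)/((2*V)) = (231 + V)*(1/(2*V)) = (231 + V)/(2*V))
K(u) = (-1 + u)²
K(267)/w(Y(17)) = (-1 + 267)²/(((231 + 12*17)/(2*((12*17))))) = 266²/(((½)*(231 + 204)/204)) = 70756/(((½)*(1/204)*435)) = 70756/(145/136) = 70756*(136/145) = 9622816/145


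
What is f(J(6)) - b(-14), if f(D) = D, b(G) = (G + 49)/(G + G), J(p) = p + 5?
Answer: 49/4 ≈ 12.250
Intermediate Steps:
J(p) = 5 + p
b(G) = (49 + G)/(2*G) (b(G) = (49 + G)/((2*G)) = (49 + G)*(1/(2*G)) = (49 + G)/(2*G))
f(J(6)) - b(-14) = (5 + 6) - (49 - 14)/(2*(-14)) = 11 - (-1)*35/(2*14) = 11 - 1*(-5/4) = 11 + 5/4 = 49/4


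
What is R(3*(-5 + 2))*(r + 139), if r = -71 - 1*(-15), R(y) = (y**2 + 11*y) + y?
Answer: -2241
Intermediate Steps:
R(y) = y**2 + 12*y
r = -56 (r = -71 + 15 = -56)
R(3*(-5 + 2))*(r + 139) = ((3*(-5 + 2))*(12 + 3*(-5 + 2)))*(-56 + 139) = ((3*(-3))*(12 + 3*(-3)))*83 = -9*(12 - 9)*83 = -9*3*83 = -27*83 = -2241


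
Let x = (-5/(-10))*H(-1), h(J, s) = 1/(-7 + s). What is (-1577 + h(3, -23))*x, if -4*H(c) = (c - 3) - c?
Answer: -47311/80 ≈ -591.39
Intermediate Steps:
H(c) = ¾ (H(c) = -((c - 3) - c)/4 = -((-3 + c) - c)/4 = -¼*(-3) = ¾)
x = 3/8 (x = -5/(-10)*(¾) = -5*(-⅒)*(¾) = (½)*(¾) = 3/8 ≈ 0.37500)
(-1577 + h(3, -23))*x = (-1577 + 1/(-7 - 23))*(3/8) = (-1577 + 1/(-30))*(3/8) = (-1577 - 1/30)*(3/8) = -47311/30*3/8 = -47311/80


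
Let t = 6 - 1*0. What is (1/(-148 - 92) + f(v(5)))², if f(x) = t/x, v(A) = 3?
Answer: 229441/57600 ≈ 3.9833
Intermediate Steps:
t = 6 (t = 6 + 0 = 6)
f(x) = 6/x
(1/(-148 - 92) + f(v(5)))² = (1/(-148 - 92) + 6/3)² = (1/(-240) + 6*(⅓))² = (-1/240 + 2)² = (479/240)² = 229441/57600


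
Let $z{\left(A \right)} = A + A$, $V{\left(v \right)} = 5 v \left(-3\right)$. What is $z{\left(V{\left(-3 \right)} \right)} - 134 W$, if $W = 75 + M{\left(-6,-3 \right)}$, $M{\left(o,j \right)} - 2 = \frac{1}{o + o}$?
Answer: $- \frac{61301}{6} \approx -10217.0$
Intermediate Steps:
$V{\left(v \right)} = - 15 v$
$M{\left(o,j \right)} = 2 + \frac{1}{2 o}$ ($M{\left(o,j \right)} = 2 + \frac{1}{o + o} = 2 + \frac{1}{2 o}$)
$z{\left(A \right)} = 2 A$
$W = \frac{923}{12}$ ($W = 75 + \left(2 + \frac{1}{2 \left(-6\right)}\right) = 75 + \left(2 + \frac{1}{2} \left(- \frac{1}{6}\right)\right) = 75 + \left(2 - \frac{1}{12}\right) = 75 + \frac{23}{12} = \frac{923}{12} \approx 76.917$)
$z{\left(V{\left(-3 \right)} \right)} - 134 W = 2 \left(\left(-15\right) \left(-3\right)\right) - \frac{61841}{6} = 2 \cdot 45 - \frac{61841}{6} = 90 - \frac{61841}{6} = - \frac{61301}{6}$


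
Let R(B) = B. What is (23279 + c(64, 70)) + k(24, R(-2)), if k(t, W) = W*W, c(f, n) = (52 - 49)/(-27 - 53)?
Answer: 1862637/80 ≈ 23283.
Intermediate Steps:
c(f, n) = -3/80 (c(f, n) = 3/(-80) = 3*(-1/80) = -3/80)
k(t, W) = W²
(23279 + c(64, 70)) + k(24, R(-2)) = (23279 - 3/80) + (-2)² = 1862317/80 + 4 = 1862637/80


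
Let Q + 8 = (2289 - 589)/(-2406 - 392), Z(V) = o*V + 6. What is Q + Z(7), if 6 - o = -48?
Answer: 525174/1399 ≈ 375.39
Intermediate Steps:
o = 54 (o = 6 - 1*(-48) = 6 + 48 = 54)
Z(V) = 6 + 54*V (Z(V) = 54*V + 6 = 6 + 54*V)
Q = -12042/1399 (Q = -8 + (2289 - 589)/(-2406 - 392) = -8 + 1700/(-2798) = -8 + 1700*(-1/2798) = -8 - 850/1399 = -12042/1399 ≈ -8.6076)
Q + Z(7) = -12042/1399 + (6 + 54*7) = -12042/1399 + (6 + 378) = -12042/1399 + 384 = 525174/1399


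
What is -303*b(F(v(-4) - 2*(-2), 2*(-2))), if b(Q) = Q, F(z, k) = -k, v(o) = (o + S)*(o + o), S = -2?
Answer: -1212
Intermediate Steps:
v(o) = 2*o*(-2 + o) (v(o) = (o - 2)*(o + o) = (-2 + o)*(2*o) = 2*o*(-2 + o))
-303*b(F(v(-4) - 2*(-2), 2*(-2))) = -(-303)*2*(-2) = -(-303)*(-4) = -303*4 = -1212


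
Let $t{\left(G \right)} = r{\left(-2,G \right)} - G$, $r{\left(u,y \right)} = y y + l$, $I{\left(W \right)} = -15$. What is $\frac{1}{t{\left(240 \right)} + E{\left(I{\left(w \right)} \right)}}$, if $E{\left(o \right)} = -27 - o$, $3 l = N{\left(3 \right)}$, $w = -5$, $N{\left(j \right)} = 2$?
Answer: $\frac{3}{172046} \approx 1.7437 \cdot 10^{-5}$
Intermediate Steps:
$l = \frac{2}{3}$ ($l = \frac{1}{3} \cdot 2 = \frac{2}{3} \approx 0.66667$)
$r{\left(u,y \right)} = \frac{2}{3} + y^{2}$ ($r{\left(u,y \right)} = y y + \frac{2}{3} = y^{2} + \frac{2}{3} = \frac{2}{3} + y^{2}$)
$t{\left(G \right)} = \frac{2}{3} + G^{2} - G$ ($t{\left(G \right)} = \left(\frac{2}{3} + G^{2}\right) - G = \frac{2}{3} + G^{2} - G$)
$\frac{1}{t{\left(240 \right)} + E{\left(I{\left(w \right)} \right)}} = \frac{1}{\left(\frac{2}{3} + 240^{2} - 240\right) - 12} = \frac{1}{\left(\frac{2}{3} + 57600 - 240\right) + \left(-27 + 15\right)} = \frac{1}{\frac{172082}{3} - 12} = \frac{1}{\frac{172046}{3}} = \frac{3}{172046}$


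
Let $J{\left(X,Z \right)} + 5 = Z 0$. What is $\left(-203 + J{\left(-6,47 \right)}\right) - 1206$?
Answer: $-1414$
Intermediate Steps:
$J{\left(X,Z \right)} = -5$ ($J{\left(X,Z \right)} = -5 + Z 0 = -5 + 0 = -5$)
$\left(-203 + J{\left(-6,47 \right)}\right) - 1206 = \left(-203 - 5\right) - 1206 = -208 - 1206 = -1414$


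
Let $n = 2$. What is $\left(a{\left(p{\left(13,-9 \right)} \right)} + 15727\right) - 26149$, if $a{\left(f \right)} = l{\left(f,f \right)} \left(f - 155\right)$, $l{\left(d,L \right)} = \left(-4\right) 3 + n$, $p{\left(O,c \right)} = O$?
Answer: $-9002$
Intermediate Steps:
$l{\left(d,L \right)} = -10$ ($l{\left(d,L \right)} = \left(-4\right) 3 + 2 = -12 + 2 = -10$)
$a{\left(f \right)} = 1550 - 10 f$ ($a{\left(f \right)} = - 10 \left(f - 155\right) = - 10 \left(-155 + f\right) = 1550 - 10 f$)
$\left(a{\left(p{\left(13,-9 \right)} \right)} + 15727\right) - 26149 = \left(\left(1550 - 130\right) + 15727\right) - 26149 = \left(1420 + 15727\right) - 26149 = 17147 - 26149 = -9002$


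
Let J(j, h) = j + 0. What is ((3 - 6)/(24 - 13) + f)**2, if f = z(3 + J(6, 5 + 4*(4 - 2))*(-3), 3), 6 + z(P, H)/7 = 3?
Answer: 54756/121 ≈ 452.53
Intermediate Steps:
J(j, h) = j
z(P, H) = -21 (z(P, H) = -42 + 7*3 = -42 + 21 = -21)
f = -21
((3 - 6)/(24 - 13) + f)**2 = ((3 - 6)/(24 - 13) - 21)**2 = (-3/11 - 21)**2 = (-234/11)**2 = 54756/121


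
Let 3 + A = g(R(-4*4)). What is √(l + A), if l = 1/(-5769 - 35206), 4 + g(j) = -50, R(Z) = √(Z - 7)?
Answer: 2*I*√957002266/8195 ≈ 7.5498*I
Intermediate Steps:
R(Z) = √(-7 + Z)
g(j) = -54 (g(j) = -4 - 50 = -54)
A = -57 (A = -3 - 54 = -57)
l = -1/40975 (l = 1/(-40975) = -1/40975 ≈ -2.4405e-5)
√(l + A) = √(-1/40975 - 57) = √(-2335576/40975) = 2*I*√957002266/8195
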